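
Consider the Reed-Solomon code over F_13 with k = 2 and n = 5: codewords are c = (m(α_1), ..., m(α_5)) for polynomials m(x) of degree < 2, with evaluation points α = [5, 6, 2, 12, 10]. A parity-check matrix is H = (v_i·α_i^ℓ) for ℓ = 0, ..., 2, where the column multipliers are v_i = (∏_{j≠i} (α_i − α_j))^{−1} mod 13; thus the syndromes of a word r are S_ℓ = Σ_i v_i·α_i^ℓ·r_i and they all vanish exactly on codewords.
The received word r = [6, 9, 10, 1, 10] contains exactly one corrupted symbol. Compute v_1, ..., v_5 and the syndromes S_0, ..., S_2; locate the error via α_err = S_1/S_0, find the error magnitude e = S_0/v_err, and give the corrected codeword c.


S = (3, 4, 1), error at position 5, error magnitude e = 2, c = [6, 9, 10, 1, 8].

Step 1: column multipliers v_i = (∏_{j≠i}(α_i − α_j))^{−1} mod 13.
  i = 1 (α = 5): (5−6)(5−2)(5−12)(5−10) = (−1)·3·(−7)·(−5) = −105 ≡ 12, so v_1 = 12^{−1} = 12 (mod 13).
  i = 2 (α = 6): (6−5)(6−2)(6−12)(6−10) = 1·4·(−6)·(−4) = 96 ≡ 5, so v_2 = 5^{−1} = 8 (mod 13).
  i = 3 (α = 2): (2−5)(2−6)(2−12)(2−10) = (−3)·(−4)·(−10)·(−8) = 960 ≡ 11, so v_3 = 11^{−1} = 6 (mod 13).
  i = 4 (α = 12): (12−5)(12−6)(12−2)(12−10) = 7·6·10·2 = 840 ≡ 8, so v_4 = 8^{−1} = 5 (mod 13).
  i = 5 (α = 10): (10−5)(10−6)(10−2)(10−12) = 5·4·8·(−2) = −320 ≡ 5, so v_5 = 5^{−1} = 8 (mod 13).
  v = [12, 8, 6, 5, 8].
Step 2: syndromes of r = [6, 9, 10, 1, 10] (all sums mod 13).
  S_0 = Σ v_i r_i = 12·6 + 8·9 + 6·10 + 5·1 + 8·10 = 289 ≡ 3.
  S_1 = Σ v_i α_i r_i = 12·5·6 + 8·6·9 + 6·2·10 + 5·12·1 + 8·10·10 = 1772 ≡ 4.
  α_i^2 mod 13 = [12, 10, 4, 1, 9].
  S_2 = Σ v_i α_i^2 r_i = 12·12·6 + 8·10·9 + 6·4·10 + 5·1·1 + 8·9·10 = 2549 ≡ 1.
  S = (3, 4, 1) ≠ 0, so r is not a codeword (an error is present).
Step 3: locate the error. For a single error e at position i, S_ℓ = v_i·e·α_i^ℓ, so α_err = S_1/S_0.
  S_0^{−1} = 3^{−1} = 9 (mod 13), so α_err = 4·9 = 36 ≡ 10 = α_5. Error position i = 5.
  Consistency check: S_2/S_1 = 1·10 = 10 ≡ 10 = α_err ✓ (single-error assumption holds).
Step 4: error magnitude e = S_0/v_5 = S_0·∏_{j≠5}(α_5 − α_j) = 3·5 = 15 ≡ 2 (mod 13).
Step 5: correct position 5: c_5 = r_5 − e = 10 − 2 ≡ 8 (mod 13). Hence c = [6, 9, 10, 1, 8].
  Check: interpolating c through the α_i gives m(x) = 4 + 3·x (degree < 2) with m(α_i) = c_i for every i, so c is indeed a codeword.


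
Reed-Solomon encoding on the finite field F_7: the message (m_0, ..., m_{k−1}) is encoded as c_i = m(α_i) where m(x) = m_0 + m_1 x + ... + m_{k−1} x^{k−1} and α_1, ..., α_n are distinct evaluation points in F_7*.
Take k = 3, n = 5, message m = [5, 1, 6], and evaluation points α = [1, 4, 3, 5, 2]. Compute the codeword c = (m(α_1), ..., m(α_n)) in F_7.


c = [5, 0, 6, 6, 3]

Message polynomial: m(x) = 5 + 1·x + 6·x^2 (mod 7).
For each evaluation point α_i, compute m(α_i) mod 7:
  α_1 = 1: Horner steps 6 → 0 → 5, so m(1) = 5.
  α_2 = 4: Horner steps 6 → 4 → 0, so m(4) = 0.
  α_3 = 3: Horner steps 6 → 5 → 6, so m(3) = 6.
  α_4 = 5: Horner steps 6 → 3 → 6, so m(5) = 6.
  α_5 = 2: Horner steps 6 → 6 → 3, so m(2) = 3.
Codeword c = [5, 0, 6, 6, 3] ∈ F_7^5.


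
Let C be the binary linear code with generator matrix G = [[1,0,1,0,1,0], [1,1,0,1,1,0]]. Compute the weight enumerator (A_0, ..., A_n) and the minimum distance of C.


Weight distribution: A_0 = 1, A_3 = 2, A_4 = 1. Minimum distance d = 3.

Enumerate all 2^2 = 4 messages m ∈ F_2^2.
For each, compute codeword c = mG in F_2^6, then tally its weight.
  m = 00 → c = 000000, weight = 0.
  m = 10 → c = 101010, weight = 3.
  m = 01 → c = 110110, weight = 4.
  m = 11 → c = 011100, weight = 3.
Tally weights:
  weight 0: 1 codewords.
  weight 3: 2 codewords.
  weight 4: 1 codewords.
Minimum distance d = smallest w > 0 with A_w > 0 = 3.
Sanity: Σ A_w = 4 = 2^2 = 4 ✓.


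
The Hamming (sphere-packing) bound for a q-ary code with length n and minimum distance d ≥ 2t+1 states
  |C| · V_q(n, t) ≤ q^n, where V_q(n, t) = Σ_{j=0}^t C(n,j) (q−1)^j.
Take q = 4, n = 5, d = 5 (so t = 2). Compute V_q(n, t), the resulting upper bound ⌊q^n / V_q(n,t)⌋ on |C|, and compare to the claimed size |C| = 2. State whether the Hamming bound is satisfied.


V_q(n, t) = 106, q^n = 1024, Hamming bound = 9, |C| = 2 ≤ bound (satisfied).

Step 1: Compute V_q(n, t) = Σ_{j=0}^2 C(n, j) (q−1)^j.
  j = 0: C(5,0)·(3)^0 = 1·1 = 1.
  j = 1: C(5,1)·(3)^1 = 5·3 = 15.
  j = 2: C(5,2)·(3)^2 = 10·9 = 90.
  V_q(n, t) = 1 + 15 + 90 = 106.
Step 2: q^n = 4^5 = 1024.
Step 3: Hamming bound ⌊q^n / V_q(n,t)⌋ = ⌊1024/106⌋ = 9.
Step 4: Compare |C| = 2 to 9: satisfied.
The claimed |C| lies below the Hamming bound.


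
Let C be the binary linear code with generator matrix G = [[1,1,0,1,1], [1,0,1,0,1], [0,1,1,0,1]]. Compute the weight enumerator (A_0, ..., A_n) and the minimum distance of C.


Weight distribution: A_0 = 1, A_2 = 2, A_3 = 4, A_4 = 1. Minimum distance d = 2.

Enumerate all 2^3 = 8 messages m ∈ F_2^3.
For each, compute codeword c = mG in F_2^5, then tally its weight.
  m = 000 → c = 00000, weight = 0.
  m = 100 → c = 11011, weight = 4.
  m = 010 → c = 10101, weight = 3.
  m = 110 → c = 01110, weight = 3.
  m = 001 → c = 01101, weight = 3.
  m = 101 → c = 10110, weight = 3.
  m = 011 → c = 11000, weight = 2.
  m = 111 → c = 00011, weight = 2.
Tally weights:
  weight 0: 1 codewords.
  weight 2: 2 codewords.
  weight 3: 4 codewords.
  weight 4: 1 codewords.
Minimum distance d = smallest w > 0 with A_w > 0 = 2.
Sanity: Σ A_w = 8 = 2^3 = 8 ✓.


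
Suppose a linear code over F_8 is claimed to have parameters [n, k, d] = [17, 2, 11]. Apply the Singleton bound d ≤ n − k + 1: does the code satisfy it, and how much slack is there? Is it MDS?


Singleton RHS = n − k + 1 = 16, slack = 5, bound satisfied, not MDS.

Singleton bound: d ≤ n − k + 1.
Here n = 17, k = 2, so n − k + 1 = 16.
Given d = 11, check d ≤ 16: YES.
Slack = (n − k + 1) − d = 5.
The code is NOT MDS (slack = 5 > 0).
Description: the claimed parameters are [17, 2, 11]_8; such a code would be non-MDS.


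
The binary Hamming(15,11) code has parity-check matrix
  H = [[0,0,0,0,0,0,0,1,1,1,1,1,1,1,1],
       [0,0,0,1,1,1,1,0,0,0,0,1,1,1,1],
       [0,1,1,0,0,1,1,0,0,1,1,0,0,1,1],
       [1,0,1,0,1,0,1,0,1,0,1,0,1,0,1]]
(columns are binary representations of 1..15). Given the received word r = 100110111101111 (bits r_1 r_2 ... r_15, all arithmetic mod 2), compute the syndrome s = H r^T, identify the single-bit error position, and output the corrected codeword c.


s = (1, 1, 0, 0)^T, error position = 12, corrected codeword c = 100110111100111

Compute s = H r^T mod 2 one row at a time:
  s_1 = 1 + 1 + 1 + 0 + 1 + 1 + 1 + 1 = 7 ≡ 1 (mod 2).
  s_2 = 1 + 1 + 0 + 1 + 1 + 1 + 1 + 1 = 7 ≡ 1 (mod 2).
  s_3 = 0 + 0 + 0 + 1 + 1 + 0 + 1 + 1 = 4 ≡ 0 (mod 2).
  s_4 = 1 + 0 + 1 + 1 + 1 + 0 + 1 + 1 = 6 ≡ 0 (mod 2).
s = (1, 1, 0, 0)^T — this equals column 12 of H (binary 1100), so error is at position 12.
Correct: flip bit 12 of r = 100110111101111 to get c = 100110111100111.


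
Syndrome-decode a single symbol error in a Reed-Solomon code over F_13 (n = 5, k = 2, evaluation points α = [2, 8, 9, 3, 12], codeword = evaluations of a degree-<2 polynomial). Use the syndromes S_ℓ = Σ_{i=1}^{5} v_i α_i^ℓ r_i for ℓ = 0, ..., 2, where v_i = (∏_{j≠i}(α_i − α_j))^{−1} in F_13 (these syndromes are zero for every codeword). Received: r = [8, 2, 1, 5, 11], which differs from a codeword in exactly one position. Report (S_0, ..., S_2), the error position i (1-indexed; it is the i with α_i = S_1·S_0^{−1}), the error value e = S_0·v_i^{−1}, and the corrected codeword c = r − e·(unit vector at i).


S = (8, 11, 7), error at position 4, error magnitude e = 11, c = [8, 2, 1, 7, 11].

Step 1: column multipliers v_i = (∏_{j≠i}(α_i − α_j))^{−1} mod 13.
  i = 1 (α = 2): (2−8)(2−9)(2−3)(2−12) = (−6)·(−7)·(−1)·(−10) = 420 ≡ 4, so v_1 = 4^{−1} = 10 (mod 13).
  i = 2 (α = 8): (8−2)(8−9)(8−3)(8−12) = 6·(−1)·5·(−4) = 120 ≡ 3, so v_2 = 3^{−1} = 9 (mod 13).
  i = 3 (α = 9): (9−2)(9−8)(9−3)(9−12) = 7·1·6·(−3) = −126 ≡ 4, so v_3 = 4^{−1} = 10 (mod 13).
  i = 4 (α = 3): (3−2)(3−8)(3−9)(3−12) = 1·(−5)·(−6)·(−9) = −270 ≡ 3, so v_4 = 3^{−1} = 9 (mod 13).
  i = 5 (α = 12): (12−2)(12−8)(12−9)(12−3) = 10·4·3·9 = 1080 ≡ 1, so v_5 = 1^{−1} = 1 (mod 13).
  v = [10, 9, 10, 9, 1].
Step 2: syndromes of r = [8, 2, 1, 5, 11] (all sums mod 13).
  S_0 = Σ v_i r_i = 10·8 + 9·2 + 10·1 + 9·5 + 1·11 = 164 ≡ 8.
  S_1 = Σ v_i α_i r_i = 10·2·8 + 9·8·2 + 10·9·1 + 9·3·5 + 1·12·11 = 661 ≡ 11.
  α_i^2 mod 13 = [4, 12, 3, 9, 1].
  S_2 = Σ v_i α_i^2 r_i = 10·4·8 + 9·12·2 + 10·3·1 + 9·9·5 + 1·1·11 = 982 ≡ 7.
  S = (8, 11, 7) ≠ 0, so r is not a codeword (an error is present).
Step 3: locate the error. For a single error e at position i, S_ℓ = v_i·e·α_i^ℓ, so α_err = S_1/S_0.
  S_0^{−1} = 8^{−1} = 5 (mod 13), so α_err = 11·5 = 55 ≡ 3 = α_4. Error position i = 4.
  Consistency check: S_2/S_1 = 7·6 = 42 ≡ 3 = α_err ✓ (single-error assumption holds).
Step 4: error magnitude e = S_0/v_4 = S_0·∏_{j≠4}(α_4 − α_j) = 8·3 = 24 ≡ 11 (mod 13).
Step 5: correct position 4: c_4 = r_4 − e = 5 − 11 ≡ 7 (mod 13). Hence c = [8, 2, 1, 7, 11].
  Check: interpolating c through the α_i gives m(x) = 10 + 12·x (degree < 2) with m(α_i) = c_i for every i, so c is indeed a codeword.


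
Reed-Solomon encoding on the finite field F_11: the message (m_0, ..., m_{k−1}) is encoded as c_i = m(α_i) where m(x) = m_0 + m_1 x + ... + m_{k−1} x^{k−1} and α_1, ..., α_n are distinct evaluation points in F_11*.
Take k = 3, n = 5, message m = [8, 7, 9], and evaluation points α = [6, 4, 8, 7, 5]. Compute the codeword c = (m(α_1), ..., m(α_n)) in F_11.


c = [0, 4, 2, 3, 4]

Message polynomial: m(x) = 8 + 7·x + 9·x^2 (mod 11).
For each evaluation point α_i, compute m(α_i) mod 11:
  α_1 = 6: Horner steps 9 → 6 → 0, so m(6) = 0.
  α_2 = 4: Horner steps 9 → 10 → 4, so m(4) = 4.
  α_3 = 8: Horner steps 9 → 2 → 2, so m(8) = 2.
  α_4 = 7: Horner steps 9 → 4 → 3, so m(7) = 3.
  α_5 = 5: Horner steps 9 → 8 → 4, so m(5) = 4.
Codeword c = [0, 4, 2, 3, 4] ∈ F_11^5.


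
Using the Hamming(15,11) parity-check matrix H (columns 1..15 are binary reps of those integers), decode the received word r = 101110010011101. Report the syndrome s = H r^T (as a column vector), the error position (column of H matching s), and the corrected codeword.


s = (1, 1, 1, 0)^T, error position = 14, corrected codeword c = 101110010011111

Compute s = H r^T mod 2 one row at a time:
  s_1 = 1 + 0 + 0 + 1 + 1 + 1 + 0 + 1 = 5 ≡ 1 (mod 2).
  s_2 = 1 + 1 + 0 + 0 + 1 + 1 + 0 + 1 = 5 ≡ 1 (mod 2).
  s_3 = 0 + 1 + 0 + 0 + 0 + 1 + 0 + 1 = 3 ≡ 1 (mod 2).
  s_4 = 1 + 1 + 1 + 0 + 0 + 1 + 1 + 1 = 6 ≡ 0 (mod 2).
s = (1, 1, 1, 0)^T — this equals column 14 of H (binary 1110), so error is at position 14.
Correct: flip bit 14 of r = 101110010011101 to get c = 101110010011111.


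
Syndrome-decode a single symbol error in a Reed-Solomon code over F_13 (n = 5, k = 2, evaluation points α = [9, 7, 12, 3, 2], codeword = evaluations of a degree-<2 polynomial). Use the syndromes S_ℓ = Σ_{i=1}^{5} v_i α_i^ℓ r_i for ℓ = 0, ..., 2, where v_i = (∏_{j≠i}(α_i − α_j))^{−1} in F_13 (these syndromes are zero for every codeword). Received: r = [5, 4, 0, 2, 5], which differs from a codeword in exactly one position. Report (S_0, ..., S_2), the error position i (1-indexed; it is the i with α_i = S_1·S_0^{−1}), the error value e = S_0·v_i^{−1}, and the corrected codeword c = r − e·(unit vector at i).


S = (3, 6, 12), error at position 5, error magnitude e = 10, c = [5, 4, 0, 2, 8].

Step 1: column multipliers v_i = (∏_{j≠i}(α_i − α_j))^{−1} mod 13.
  i = 1 (α = 9): (9−7)(9−12)(9−3)(9−2) = 2·(−3)·6·7 = −252 ≡ 8, so v_1 = 8^{−1} = 5 (mod 13).
  i = 2 (α = 7): (7−9)(7−12)(7−3)(7−2) = (−2)·(−5)·4·5 = 200 ≡ 5, so v_2 = 5^{−1} = 8 (mod 13).
  i = 3 (α = 12): (12−9)(12−7)(12−3)(12−2) = 3·5·9·10 = 1350 ≡ 11, so v_3 = 11^{−1} = 6 (mod 13).
  i = 4 (α = 3): (3−9)(3−7)(3−12)(3−2) = (−6)·(−4)·(−9)·1 = −216 ≡ 5, so v_4 = 5^{−1} = 8 (mod 13).
  i = 5 (α = 2): (2−9)(2−7)(2−12)(2−3) = (−7)·(−5)·(−10)·(−1) = 350 ≡ 12, so v_5 = 12^{−1} = 12 (mod 13).
  v = [5, 8, 6, 8, 12].
Step 2: syndromes of r = [5, 4, 0, 2, 5] (all sums mod 13).
  S_0 = Σ v_i r_i = 5·5 + 8·4 + 6·0 + 8·2 + 12·5 = 133 ≡ 3.
  S_1 = Σ v_i α_i r_i = 5·9·5 + 8·7·4 + 6·12·0 + 8·3·2 + 12·2·5 = 617 ≡ 6.
  α_i^2 mod 13 = [3, 10, 1, 9, 4].
  S_2 = Σ v_i α_i^2 r_i = 5·3·5 + 8·10·4 + 6·1·0 + 8·9·2 + 12·4·5 = 779 ≡ 12.
  S = (3, 6, 12) ≠ 0, so r is not a codeword (an error is present).
Step 3: locate the error. For a single error e at position i, S_ℓ = v_i·e·α_i^ℓ, so α_err = S_1/S_0.
  S_0^{−1} = 3^{−1} = 9 (mod 13), so α_err = 6·9 = 54 ≡ 2 = α_5. Error position i = 5.
  Consistency check: S_2/S_1 = 12·11 = 132 ≡ 2 = α_err ✓ (single-error assumption holds).
Step 4: error magnitude e = S_0/v_5 = S_0·∏_{j≠5}(α_5 − α_j) = 3·12 = 36 ≡ 10 (mod 13).
Step 5: correct position 5: c_5 = r_5 − e = 5 − 10 ≡ 8 (mod 13). Hence c = [5, 4, 0, 2, 8].
  Check: interpolating c through the α_i gives m(x) = 7 + 7·x (degree < 2) with m(α_i) = c_i for every i, so c is indeed a codeword.


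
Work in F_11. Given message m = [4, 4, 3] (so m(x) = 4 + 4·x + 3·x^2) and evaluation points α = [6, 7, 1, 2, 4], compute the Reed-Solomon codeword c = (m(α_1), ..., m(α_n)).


c = [4, 3, 0, 2, 2]

Message polynomial: m(x) = 4 + 4·x + 3·x^2 (mod 11).
For each evaluation point α_i, compute m(α_i) mod 11:
  α_1 = 6: Horner steps 3 → 0 → 4, so m(6) = 4.
  α_2 = 7: Horner steps 3 → 3 → 3, so m(7) = 3.
  α_3 = 1: Horner steps 3 → 7 → 0, so m(1) = 0.
  α_4 = 2: Horner steps 3 → 10 → 2, so m(2) = 2.
  α_5 = 4: Horner steps 3 → 5 → 2, so m(4) = 2.
Codeword c = [4, 3, 0, 2, 2] ∈ F_11^5.


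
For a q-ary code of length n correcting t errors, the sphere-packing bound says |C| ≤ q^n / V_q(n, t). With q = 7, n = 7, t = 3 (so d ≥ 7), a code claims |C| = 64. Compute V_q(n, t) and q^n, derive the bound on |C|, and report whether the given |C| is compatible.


V_q(n, t) = 8359, q^n = 823543, Hamming bound = 98, |C| = 64 ≤ bound (satisfied).

Step 1: Compute V_q(n, t) = Σ_{j=0}^3 C(n, j) (q−1)^j.
  j = 0: C(7,0)·(6)^0 = 1·1 = 1.
  j = 1: C(7,1)·(6)^1 = 7·6 = 42.
  j = 2: C(7,2)·(6)^2 = 21·36 = 756.
  j = 3: C(7,3)·(6)^3 = 35·216 = 7560.
  V_q(n, t) = 1 + 42 + 756 + 7560 = 8359.
Step 2: q^n = 7^7 = 823543.
Step 3: Hamming bound ⌊q^n / V_q(n,t)⌋ = ⌊823543/8359⌋ = 98.
Step 4: Compare |C| = 64 to 98: satisfied.
The claimed |C| lies below the Hamming bound.


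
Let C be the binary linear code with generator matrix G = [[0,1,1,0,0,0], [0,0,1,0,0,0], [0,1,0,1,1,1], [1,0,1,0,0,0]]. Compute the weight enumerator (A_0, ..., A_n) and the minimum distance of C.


Weight distribution: A_0 = 1, A_1 = 3, A_2 = 3, A_3 = 2, A_4 = 3, A_5 = 3, A_6 = 1. Minimum distance d = 1.

Enumerate all 2^4 = 16 messages m ∈ F_2^4.
For each, compute codeword c = mG in F_2^6, then tally its weight.
  m = 0000 → c = 000000, weight = 0.
  m = 1000 → c = 011000, weight = 2.
  m = 0100 → c = 001000, weight = 1.
  m = 1100 → c = 010000, weight = 1.
  m = 0010 → c = 010111, weight = 4.
  m = 1010 → c = 001111, weight = 4.
  m = 0110 → c = 011111, weight = 5.
  m = 1110 → c = 000111, weight = 3.
  m = 0001 → c = 101000, weight = 2.
  m = 1001 → c = 110000, weight = 2.
  m = 0101 → c = 100000, weight = 1.
  m = 1101 → c = 111000, weight = 3.
  m = 0011 → c = 111111, weight = 6.
  m = 1011 → c = 100111, weight = 4.
  m = 0111 → c = 110111, weight = 5.
  m = 1111 → c = 101111, weight = 5.
Tally weights:
  weight 0: 1 codewords.
  weight 1: 3 codewords.
  weight 2: 3 codewords.
  weight 3: 2 codewords.
  weight 4: 3 codewords.
  weight 5: 3 codewords.
  weight 6: 1 codewords.
Minimum distance d = smallest w > 0 with A_w > 0 = 1.
Sanity: Σ A_w = 16 = 2^4 = 16 ✓.


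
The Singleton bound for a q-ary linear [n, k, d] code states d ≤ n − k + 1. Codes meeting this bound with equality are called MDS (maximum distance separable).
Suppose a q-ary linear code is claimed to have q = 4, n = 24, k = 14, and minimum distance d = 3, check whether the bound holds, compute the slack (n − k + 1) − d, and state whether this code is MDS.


Singleton RHS = n − k + 1 = 11, slack = 8, bound satisfied, not MDS.

Singleton bound: d ≤ n − k + 1.
Here n = 24, k = 14, so n − k + 1 = 11.
Given d = 3, check d ≤ 11: YES.
Slack = (n − k + 1) − d = 8.
The code is NOT MDS (slack = 8 > 0).
Description: the claimed parameters are [24, 14, 3]_4; such a code would be non-MDS.


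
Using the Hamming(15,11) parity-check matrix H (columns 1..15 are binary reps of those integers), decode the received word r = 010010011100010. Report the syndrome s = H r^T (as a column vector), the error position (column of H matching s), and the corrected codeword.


s = (0, 0, 1, 0)^T, error position = 2, corrected codeword c = 000010011100010

Compute s = H r^T mod 2 one row at a time:
  s_1 = 1 + 1 + 1 + 0 + 0 + 0 + 1 + 0 = 4 ≡ 0 (mod 2).
  s_2 = 0 + 1 + 0 + 0 + 0 + 0 + 1 + 0 = 2 ≡ 0 (mod 2).
  s_3 = 1 + 0 + 0 + 0 + 1 + 0 + 1 + 0 = 3 ≡ 1 (mod 2).
  s_4 = 0 + 0 + 1 + 0 + 1 + 0 + 0 + 0 = 2 ≡ 0 (mod 2).
s = (0, 0, 1, 0)^T — this equals column 2 of H (binary 0010), so error is at position 2.
Correct: flip bit 2 of r = 010010011100010 to get c = 000010011100010.


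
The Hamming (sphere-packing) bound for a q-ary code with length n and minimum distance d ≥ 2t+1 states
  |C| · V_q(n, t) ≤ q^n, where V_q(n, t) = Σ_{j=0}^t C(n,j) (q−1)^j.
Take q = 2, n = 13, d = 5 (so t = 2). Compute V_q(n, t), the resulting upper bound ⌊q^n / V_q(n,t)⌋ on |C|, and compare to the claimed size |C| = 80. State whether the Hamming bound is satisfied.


V_q(n, t) = 92, q^n = 8192, Hamming bound = 89, |C| = 80 ≤ bound (satisfied).

Step 1: Compute V_q(n, t) = Σ_{j=0}^2 C(n, j) (q−1)^j.
  j = 0: C(13,0)·(1)^0 = 1·1 = 1.
  j = 1: C(13,1)·(1)^1 = 13·1 = 13.
  j = 2: C(13,2)·(1)^2 = 78·1 = 78.
  V_q(n, t) = 1 + 13 + 78 = 92.
Step 2: q^n = 2^13 = 8192.
Step 3: Hamming bound ⌊q^n / V_q(n,t)⌋ = ⌊8192/92⌋ = 89.
Step 4: Compare |C| = 80 to 89: satisfied.
The claimed |C| lies below the Hamming bound.


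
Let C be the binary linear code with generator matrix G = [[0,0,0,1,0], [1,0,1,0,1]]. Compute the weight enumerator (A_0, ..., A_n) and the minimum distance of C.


Weight distribution: A_0 = 1, A_1 = 1, A_3 = 1, A_4 = 1. Minimum distance d = 1.

Enumerate all 2^2 = 4 messages m ∈ F_2^2.
For each, compute codeword c = mG in F_2^5, then tally its weight.
  m = 00 → c = 00000, weight = 0.
  m = 10 → c = 00010, weight = 1.
  m = 01 → c = 10101, weight = 3.
  m = 11 → c = 10111, weight = 4.
Tally weights:
  weight 0: 1 codewords.
  weight 1: 1 codewords.
  weight 3: 1 codewords.
  weight 4: 1 codewords.
Minimum distance d = smallest w > 0 with A_w > 0 = 1.
Sanity: Σ A_w = 4 = 2^2 = 4 ✓.


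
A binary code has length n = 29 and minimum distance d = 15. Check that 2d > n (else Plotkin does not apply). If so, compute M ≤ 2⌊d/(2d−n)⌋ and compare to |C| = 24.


Plotkin bound M ≤ 30; given |C| = 24 ≤ bound (satisfied).

Check applicability: 2d = 30, n = 29.
2d − n = 1 > 0, so Plotkin applies.
Compute d/(2d−n) = 15/1 ≈ 15.0000.
⌊d/(2d−n)⌋ = 15.
Plotkin bound: M ≤ 2·15 = 30.
Given |C| = 24, check: satisfied.
This |C| is below the Plotkin bound.


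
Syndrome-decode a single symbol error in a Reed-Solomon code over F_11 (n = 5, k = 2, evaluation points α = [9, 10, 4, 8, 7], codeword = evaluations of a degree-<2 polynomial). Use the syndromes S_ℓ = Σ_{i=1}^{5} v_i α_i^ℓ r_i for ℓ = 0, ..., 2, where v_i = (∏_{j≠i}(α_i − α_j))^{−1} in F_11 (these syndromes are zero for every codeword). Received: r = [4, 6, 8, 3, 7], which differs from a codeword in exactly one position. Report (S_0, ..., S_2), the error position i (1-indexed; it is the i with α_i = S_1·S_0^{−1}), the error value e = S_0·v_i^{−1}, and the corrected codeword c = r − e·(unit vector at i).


S = (5, 1, 9), error at position 1, error magnitude e = 5, c = [10, 6, 8, 3, 7].

Step 1: column multipliers v_i = (∏_{j≠i}(α_i − α_j))^{−1} mod 11.
  i = 1 (α = 9): (9−10)(9−4)(9−8)(9−7) = (−1)·5·1·2 = −10 ≡ 1, so v_1 = 1^{−1} = 1 (mod 11).
  i = 2 (α = 10): (10−9)(10−4)(10−8)(10−7) = 1·6·2·3 = 36 ≡ 3, so v_2 = 3^{−1} = 4 (mod 11).
  i = 3 (α = 4): (4−9)(4−10)(4−8)(4−7) = (−5)·(−6)·(−4)·(−3) = 360 ≡ 8, so v_3 = 8^{−1} = 7 (mod 11).
  i = 4 (α = 8): (8−9)(8−10)(8−4)(8−7) = (−1)·(−2)·4·1 = 8 ≡ 8, so v_4 = 8^{−1} = 7 (mod 11).
  i = 5 (α = 7): (7−9)(7−10)(7−4)(7−8) = (−2)·(−3)·3·(−1) = −18 ≡ 4, so v_5 = 4^{−1} = 3 (mod 11).
  v = [1, 4, 7, 7, 3].
Step 2: syndromes of r = [4, 6, 8, 3, 7] (all sums mod 11).
  S_0 = Σ v_i r_i = 1·4 + 4·6 + 7·8 + 7·3 + 3·7 = 126 ≡ 5.
  S_1 = Σ v_i α_i r_i = 1·9·4 + 4·10·6 + 7·4·8 + 7·8·3 + 3·7·7 = 815 ≡ 1.
  α_i^2 mod 11 = [4, 1, 5, 9, 5].
  S_2 = Σ v_i α_i^2 r_i = 1·4·4 + 4·1·6 + 7·5·8 + 7·9·3 + 3·5·7 = 614 ≡ 9.
  S = (5, 1, 9) ≠ 0, so r is not a codeword (an error is present).
Step 3: locate the error. For a single error e at position i, S_ℓ = v_i·e·α_i^ℓ, so α_err = S_1/S_0.
  S_0^{−1} = 5^{−1} = 9 (mod 11), so α_err = 1·9 = 9 ≡ 9 = α_1. Error position i = 1.
  Consistency check: S_2/S_1 = 9·1 = 9 ≡ 9 = α_err ✓ (single-error assumption holds).
Step 4: error magnitude e = S_0/v_1 = S_0·∏_{j≠1}(α_1 − α_j) = 5·1 = 5 ≡ 5 (mod 11).
Step 5: correct position 1: c_1 = r_1 − e = 4 − 5 ≡ 10 (mod 11). Hence c = [10, 6, 8, 3, 7].
  Check: interpolating c through the α_i gives m(x) = 2 + 7·x (degree < 2) with m(α_i) = c_i for every i, so c is indeed a codeword.


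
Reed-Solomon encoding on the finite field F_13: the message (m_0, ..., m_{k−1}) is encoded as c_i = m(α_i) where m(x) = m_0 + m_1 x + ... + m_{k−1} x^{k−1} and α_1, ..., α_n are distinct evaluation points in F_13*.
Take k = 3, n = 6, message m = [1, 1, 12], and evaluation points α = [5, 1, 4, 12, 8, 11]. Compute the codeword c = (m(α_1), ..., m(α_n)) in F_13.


c = [7, 1, 2, 12, 10, 8]

Message polynomial: m(x) = 1 + 1·x + 12·x^2 (mod 13).
For each evaluation point α_i, compute m(α_i) mod 13:
  α_1 = 5: Horner steps 12 → 9 → 7, so m(5) = 7.
  α_2 = 1: Horner steps 12 → 0 → 1, so m(1) = 1.
  α_3 = 4: Horner steps 12 → 10 → 2, so m(4) = 2.
  α_4 = 12: Horner steps 12 → 2 → 12, so m(12) = 12.
  α_5 = 8: Horner steps 12 → 6 → 10, so m(8) = 10.
  α_6 = 11: Horner steps 12 → 3 → 8, so m(11) = 8.
Codeword c = [7, 1, 2, 12, 10, 8] ∈ F_13^6.


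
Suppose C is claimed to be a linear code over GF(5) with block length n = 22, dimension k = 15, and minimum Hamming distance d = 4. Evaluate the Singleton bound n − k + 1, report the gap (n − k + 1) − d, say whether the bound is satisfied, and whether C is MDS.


Singleton RHS = n − k + 1 = 8, slack = 4, bound satisfied, not MDS.

Singleton bound: d ≤ n − k + 1.
Here n = 22, k = 15, so n − k + 1 = 8.
Given d = 4, check d ≤ 8: YES.
Slack = (n − k + 1) − d = 4.
The code is NOT MDS (slack = 4 > 0).
Description: the claimed parameters are [22, 15, 4]_5; such a code would be non-MDS.


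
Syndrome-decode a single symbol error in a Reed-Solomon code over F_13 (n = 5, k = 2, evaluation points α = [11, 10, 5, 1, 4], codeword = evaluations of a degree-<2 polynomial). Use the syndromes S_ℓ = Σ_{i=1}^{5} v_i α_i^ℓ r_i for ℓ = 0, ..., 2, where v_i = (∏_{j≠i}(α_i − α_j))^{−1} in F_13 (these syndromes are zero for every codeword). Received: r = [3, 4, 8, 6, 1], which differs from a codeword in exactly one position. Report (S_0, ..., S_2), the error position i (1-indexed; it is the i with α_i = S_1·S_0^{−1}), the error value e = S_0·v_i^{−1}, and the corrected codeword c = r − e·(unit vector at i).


S = (11, 4, 5), error at position 1, error magnitude e = 5, c = [11, 4, 8, 6, 1].

Step 1: column multipliers v_i = (∏_{j≠i}(α_i − α_j))^{−1} mod 13.
  i = 1 (α = 11): (11−10)(11−5)(11−1)(11−4) = 1·6·10·7 = 420 ≡ 4, so v_1 = 4^{−1} = 10 (mod 13).
  i = 2 (α = 10): (10−11)(10−5)(10−1)(10−4) = (−1)·5·9·6 = −270 ≡ 3, so v_2 = 3^{−1} = 9 (mod 13).
  i = 3 (α = 5): (5−11)(5−10)(5−1)(5−4) = (−6)·(−5)·4·1 = 120 ≡ 3, so v_3 = 3^{−1} = 9 (mod 13).
  i = 4 (α = 1): (1−11)(1−10)(1−5)(1−4) = (−10)·(−9)·(−4)·(−3) = 1080 ≡ 1, so v_4 = 1^{−1} = 1 (mod 13).
  i = 5 (α = 4): (4−11)(4−10)(4−5)(4−1) = (−7)·(−6)·(−1)·3 = −126 ≡ 4, so v_5 = 4^{−1} = 10 (mod 13).
  v = [10, 9, 9, 1, 10].
Step 2: syndromes of r = [3, 4, 8, 6, 1] (all sums mod 13).
  S_0 = Σ v_i r_i = 10·3 + 9·4 + 9·8 + 1·6 + 10·1 = 154 ≡ 11.
  S_1 = Σ v_i α_i r_i = 10·11·3 + 9·10·4 + 9·5·8 + 1·1·6 + 10·4·1 = 1096 ≡ 4.
  α_i^2 mod 13 = [4, 9, 12, 1, 3].
  S_2 = Σ v_i α_i^2 r_i = 10·4·3 + 9·9·4 + 9·12·8 + 1·1·6 + 10·3·1 = 1344 ≡ 5.
  S = (11, 4, 5) ≠ 0, so r is not a codeword (an error is present).
Step 3: locate the error. For a single error e at position i, S_ℓ = v_i·e·α_i^ℓ, so α_err = S_1/S_0.
  S_0^{−1} = 11^{−1} = 6 (mod 13), so α_err = 4·6 = 24 ≡ 11 = α_1. Error position i = 1.
  Consistency check: S_2/S_1 = 5·10 = 50 ≡ 11 = α_err ✓ (single-error assumption holds).
Step 4: error magnitude e = S_0/v_1 = S_0·∏_{j≠1}(α_1 − α_j) = 11·4 = 44 ≡ 5 (mod 13).
Step 5: correct position 1: c_1 = r_1 − e = 3 − 5 ≡ 11 (mod 13). Hence c = [11, 4, 8, 6, 1].
  Check: interpolating c through the α_i gives m(x) = 12 + 7·x (degree < 2) with m(α_i) = c_i for every i, so c is indeed a codeword.


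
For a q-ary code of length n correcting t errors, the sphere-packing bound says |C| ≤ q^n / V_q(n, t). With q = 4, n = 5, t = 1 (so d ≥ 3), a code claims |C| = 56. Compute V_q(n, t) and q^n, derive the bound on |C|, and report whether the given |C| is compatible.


V_q(n, t) = 16, q^n = 1024, Hamming bound = 64, |C| = 56 ≤ bound (satisfied).

Step 1: Compute V_q(n, t) = Σ_{j=0}^1 C(n, j) (q−1)^j.
  j = 0: C(5,0)·(3)^0 = 1·1 = 1.
  j = 1: C(5,1)·(3)^1 = 5·3 = 15.
  V_q(n, t) = 1 + 15 = 16.
Step 2: q^n = 4^5 = 1024.
Step 3: Hamming bound ⌊q^n / V_q(n,t)⌋ = ⌊1024/16⌋ = 64.
Step 4: Compare |C| = 56 to 64: satisfied.
The claimed |C| lies below the Hamming bound.


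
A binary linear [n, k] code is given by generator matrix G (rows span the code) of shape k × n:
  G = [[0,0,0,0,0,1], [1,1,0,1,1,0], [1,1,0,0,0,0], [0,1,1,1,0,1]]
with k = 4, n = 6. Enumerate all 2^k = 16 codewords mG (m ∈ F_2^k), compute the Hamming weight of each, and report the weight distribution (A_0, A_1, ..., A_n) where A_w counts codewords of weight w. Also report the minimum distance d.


Weight distribution: A_0 = 1, A_1 = 1, A_2 = 2, A_3 = 6, A_4 = 5, A_5 = 1. Minimum distance d = 1.

Enumerate all 2^4 = 16 messages m ∈ F_2^4.
For each, compute codeword c = mG in F_2^6, then tally its weight.
  m = 0000 → c = 000000, weight = 0.
  m = 1000 → c = 000001, weight = 1.
  m = 0100 → c = 110110, weight = 4.
  m = 1100 → c = 110111, weight = 5.
  m = 0010 → c = 110000, weight = 2.
  m = 1010 → c = 110001, weight = 3.
  m = 0110 → c = 000110, weight = 2.
  m = 1110 → c = 000111, weight = 3.
  m = 0001 → c = 011101, weight = 4.
  m = 1001 → c = 011100, weight = 3.
  m = 0101 → c = 101011, weight = 4.
  m = 1101 → c = 101010, weight = 3.
  m = 0011 → c = 101101, weight = 4.
  m = 1011 → c = 101100, weight = 3.
  m = 0111 → c = 011011, weight = 4.
  m = 1111 → c = 011010, weight = 3.
Tally weights:
  weight 0: 1 codewords.
  weight 1: 1 codewords.
  weight 2: 2 codewords.
  weight 3: 6 codewords.
  weight 4: 5 codewords.
  weight 5: 1 codewords.
Minimum distance d = smallest w > 0 with A_w > 0 = 1.
Sanity: Σ A_w = 16 = 2^4 = 16 ✓.


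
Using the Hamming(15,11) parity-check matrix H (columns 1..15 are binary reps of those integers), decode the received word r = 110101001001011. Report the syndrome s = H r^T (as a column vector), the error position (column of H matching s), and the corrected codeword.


s = (0, 1, 0, 1)^T, error position = 5, corrected codeword c = 110111001001011

Compute s = H r^T mod 2 one row at a time:
  s_1 = 0 + 1 + 0 + 0 + 1 + 0 + 1 + 1 = 4 ≡ 0 (mod 2).
  s_2 = 1 + 0 + 1 + 0 + 1 + 0 + 1 + 1 = 5 ≡ 1 (mod 2).
  s_3 = 1 + 0 + 1 + 0 + 0 + 0 + 1 + 1 = 4 ≡ 0 (mod 2).
  s_4 = 1 + 0 + 0 + 0 + 1 + 0 + 0 + 1 = 3 ≡ 1 (mod 2).
s = (0, 1, 0, 1)^T — this equals column 5 of H (binary 0101), so error is at position 5.
Correct: flip bit 5 of r = 110101001001011 to get c = 110111001001011.


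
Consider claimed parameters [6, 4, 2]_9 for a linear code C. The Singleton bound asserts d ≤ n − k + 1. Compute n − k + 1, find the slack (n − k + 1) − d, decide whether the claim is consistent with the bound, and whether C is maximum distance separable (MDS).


Singleton RHS = n − k + 1 = 3, slack = 1, bound satisfied, not MDS.

Singleton bound: d ≤ n − k + 1.
Here n = 6, k = 4, so n − k + 1 = 3.
Given d = 2, check d ≤ 3: YES.
Slack = (n − k + 1) − d = 1.
The code is NOT MDS (slack = 1 > 0).
Description: the claimed parameters are [6, 4, 2]_9; such a code would be non-MDS.


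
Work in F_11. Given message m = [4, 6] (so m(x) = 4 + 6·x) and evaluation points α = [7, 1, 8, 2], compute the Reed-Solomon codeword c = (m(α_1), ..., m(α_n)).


c = [2, 10, 8, 5]

Message polynomial: m(x) = 4 + 6·x (mod 11).
For each evaluation point α_i, compute m(α_i) mod 11:
  α_1 = 7: Horner steps 6 → 2, so m(7) = 2.
  α_2 = 1: Horner steps 6 → 10, so m(1) = 10.
  α_3 = 8: Horner steps 6 → 8, so m(8) = 8.
  α_4 = 2: Horner steps 6 → 5, so m(2) = 5.
Codeword c = [2, 10, 8, 5] ∈ F_11^4.


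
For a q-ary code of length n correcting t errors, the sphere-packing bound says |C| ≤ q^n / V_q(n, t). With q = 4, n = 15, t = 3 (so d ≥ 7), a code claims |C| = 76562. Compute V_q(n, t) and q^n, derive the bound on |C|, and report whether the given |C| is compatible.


V_q(n, t) = 13276, q^n = 1073741824, Hamming bound = 80878, |C| = 76562 ≤ bound (satisfied).

Step 1: Compute V_q(n, t) = Σ_{j=0}^3 C(n, j) (q−1)^j.
  j = 0: C(15,0)·(3)^0 = 1·1 = 1.
  j = 1: C(15,1)·(3)^1 = 15·3 = 45.
  j = 2: C(15,2)·(3)^2 = 105·9 = 945.
  j = 3: C(15,3)·(3)^3 = 455·27 = 12285.
  V_q(n, t) = 1 + 45 + 945 + 12285 = 13276.
Step 2: q^n = 4^15 = 1073741824.
Step 3: Hamming bound ⌊q^n / V_q(n,t)⌋ = ⌊1073741824/13276⌋ = 80878.
Step 4: Compare |C| = 76562 to 80878: satisfied.
The claimed |C| lies below the Hamming bound.


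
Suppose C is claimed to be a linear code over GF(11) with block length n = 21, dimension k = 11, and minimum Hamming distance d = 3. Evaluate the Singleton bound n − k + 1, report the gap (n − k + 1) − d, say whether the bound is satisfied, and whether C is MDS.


Singleton RHS = n − k + 1 = 11, slack = 8, bound satisfied, not MDS.

Singleton bound: d ≤ n − k + 1.
Here n = 21, k = 11, so n − k + 1 = 11.
Given d = 3, check d ≤ 11: YES.
Slack = (n − k + 1) − d = 8.
The code is NOT MDS (slack = 8 > 0).
Description: the claimed parameters are [21, 11, 3]_11; such a code would be non-MDS.


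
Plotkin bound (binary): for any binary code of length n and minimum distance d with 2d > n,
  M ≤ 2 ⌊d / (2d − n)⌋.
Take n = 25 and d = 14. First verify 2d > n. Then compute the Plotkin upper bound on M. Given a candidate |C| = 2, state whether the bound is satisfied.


Plotkin bound M ≤ 8; given |C| = 2 ≤ bound (satisfied).

Check applicability: 2d = 28, n = 25.
2d − n = 3 > 0, so Plotkin applies.
Compute d/(2d−n) = 14/3 ≈ 4.6667.
⌊d/(2d−n)⌋ = 4.
Plotkin bound: M ≤ 2·4 = 8.
Given |C| = 2, check: satisfied.
This |C| is below the Plotkin bound.


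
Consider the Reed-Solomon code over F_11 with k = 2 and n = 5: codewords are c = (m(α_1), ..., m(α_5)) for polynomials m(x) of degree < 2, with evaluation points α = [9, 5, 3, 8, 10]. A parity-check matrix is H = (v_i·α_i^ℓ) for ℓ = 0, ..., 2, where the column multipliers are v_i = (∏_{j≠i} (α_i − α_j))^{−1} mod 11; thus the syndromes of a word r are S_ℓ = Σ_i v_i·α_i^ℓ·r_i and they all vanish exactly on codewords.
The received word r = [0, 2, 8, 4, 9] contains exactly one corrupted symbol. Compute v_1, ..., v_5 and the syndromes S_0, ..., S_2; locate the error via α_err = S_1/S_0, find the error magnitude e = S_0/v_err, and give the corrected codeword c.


S = (6, 10, 2), error at position 1, error magnitude e = 10, c = [1, 2, 8, 4, 9].

Step 1: column multipliers v_i = (∏_{j≠i}(α_i − α_j))^{−1} mod 11.
  i = 1 (α = 9): (9−5)(9−3)(9−8)(9−10) = 4·6·1·(−1) = −24 ≡ 9, so v_1 = 9^{−1} = 5 (mod 11).
  i = 2 (α = 5): (5−9)(5−3)(5−8)(5−10) = (−4)·2·(−3)·(−5) = −120 ≡ 1, so v_2 = 1^{−1} = 1 (mod 11).
  i = 3 (α = 3): (3−9)(3−5)(3−8)(3−10) = (−6)·(−2)·(−5)·(−7) = 420 ≡ 2, so v_3 = 2^{−1} = 6 (mod 11).
  i = 4 (α = 8): (8−9)(8−5)(8−3)(8−10) = (−1)·3·5·(−2) = 30 ≡ 8, so v_4 = 8^{−1} = 7 (mod 11).
  i = 5 (α = 10): (10−9)(10−5)(10−3)(10−8) = 1·5·7·2 = 70 ≡ 4, so v_5 = 4^{−1} = 3 (mod 11).
  v = [5, 1, 6, 7, 3].
Step 2: syndromes of r = [0, 2, 8, 4, 9] (all sums mod 11).
  S_0 = Σ v_i r_i = 5·0 + 1·2 + 6·8 + 7·4 + 3·9 = 105 ≡ 6.
  S_1 = Σ v_i α_i r_i = 5·9·0 + 1·5·2 + 6·3·8 + 7·8·4 + 3·10·9 = 648 ≡ 10.
  α_i^2 mod 11 = [4, 3, 9, 9, 1].
  S_2 = Σ v_i α_i^2 r_i = 5·4·0 + 1·3·2 + 6·9·8 + 7·9·4 + 3·1·9 = 717 ≡ 2.
  S = (6, 10, 2) ≠ 0, so r is not a codeword (an error is present).
Step 3: locate the error. For a single error e at position i, S_ℓ = v_i·e·α_i^ℓ, so α_err = S_1/S_0.
  S_0^{−1} = 6^{−1} = 2 (mod 11), so α_err = 10·2 = 20 ≡ 9 = α_1. Error position i = 1.
  Consistency check: S_2/S_1 = 2·10 = 20 ≡ 9 = α_err ✓ (single-error assumption holds).
Step 4: error magnitude e = S_0/v_1 = S_0·∏_{j≠1}(α_1 − α_j) = 6·9 = 54 ≡ 10 (mod 11).
Step 5: correct position 1: c_1 = r_1 − e = 0 − 10 ≡ 1 (mod 11). Hence c = [1, 2, 8, 4, 9].
  Check: interpolating c through the α_i gives m(x) = 6 + 8·x (degree < 2) with m(α_i) = c_i for every i, so c is indeed a codeword.


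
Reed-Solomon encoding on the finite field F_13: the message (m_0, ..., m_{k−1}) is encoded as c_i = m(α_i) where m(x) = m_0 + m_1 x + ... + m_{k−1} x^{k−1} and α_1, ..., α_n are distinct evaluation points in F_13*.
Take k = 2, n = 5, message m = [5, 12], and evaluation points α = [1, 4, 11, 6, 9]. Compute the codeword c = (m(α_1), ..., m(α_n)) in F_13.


c = [4, 1, 7, 12, 9]

Message polynomial: m(x) = 5 + 12·x (mod 13).
For each evaluation point α_i, compute m(α_i) mod 13:
  α_1 = 1: Horner steps 12 → 4, so m(1) = 4.
  α_2 = 4: Horner steps 12 → 1, so m(4) = 1.
  α_3 = 11: Horner steps 12 → 7, so m(11) = 7.
  α_4 = 6: Horner steps 12 → 12, so m(6) = 12.
  α_5 = 9: Horner steps 12 → 9, so m(9) = 9.
Codeword c = [4, 1, 7, 12, 9] ∈ F_13^5.


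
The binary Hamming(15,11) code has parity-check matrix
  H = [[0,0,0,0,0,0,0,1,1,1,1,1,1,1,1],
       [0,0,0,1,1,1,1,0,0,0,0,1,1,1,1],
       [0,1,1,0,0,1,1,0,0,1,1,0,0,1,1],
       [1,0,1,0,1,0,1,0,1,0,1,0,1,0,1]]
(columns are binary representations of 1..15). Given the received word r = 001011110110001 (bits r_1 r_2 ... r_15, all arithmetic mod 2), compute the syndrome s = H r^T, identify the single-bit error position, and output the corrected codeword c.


s = (0, 0, 0, 1)^T, error position = 1, corrected codeword c = 101011110110001

Compute s = H r^T mod 2 one row at a time:
  s_1 = 1 + 0 + 1 + 1 + 0 + 0 + 0 + 1 = 4 ≡ 0 (mod 2).
  s_2 = 0 + 1 + 1 + 1 + 0 + 0 + 0 + 1 = 4 ≡ 0 (mod 2).
  s_3 = 0 + 1 + 1 + 1 + 1 + 1 + 0 + 1 = 6 ≡ 0 (mod 2).
  s_4 = 0 + 1 + 1 + 1 + 0 + 1 + 0 + 1 = 5 ≡ 1 (mod 2).
s = (0, 0, 0, 1)^T — this equals column 1 of H (binary 0001), so error is at position 1.
Correct: flip bit 1 of r = 001011110110001 to get c = 101011110110001.


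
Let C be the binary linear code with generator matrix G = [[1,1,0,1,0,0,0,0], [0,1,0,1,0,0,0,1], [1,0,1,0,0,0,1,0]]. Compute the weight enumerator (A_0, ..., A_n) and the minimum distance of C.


Weight distribution: A_0 = 1, A_2 = 1, A_3 = 4, A_4 = 1, A_6 = 1. Minimum distance d = 2.

Enumerate all 2^3 = 8 messages m ∈ F_2^3.
For each, compute codeword c = mG in F_2^8, then tally its weight.
  m = 000 → c = 00000000, weight = 0.
  m = 100 → c = 11010000, weight = 3.
  m = 010 → c = 01010001, weight = 3.
  m = 110 → c = 10000001, weight = 2.
  m = 001 → c = 10100010, weight = 3.
  m = 101 → c = 01110010, weight = 4.
  m = 011 → c = 11110011, weight = 6.
  m = 111 → c = 00100011, weight = 3.
Tally weights:
  weight 0: 1 codewords.
  weight 2: 1 codewords.
  weight 3: 4 codewords.
  weight 4: 1 codewords.
  weight 6: 1 codewords.
Minimum distance d = smallest w > 0 with A_w > 0 = 2.
Sanity: Σ A_w = 8 = 2^3 = 8 ✓.


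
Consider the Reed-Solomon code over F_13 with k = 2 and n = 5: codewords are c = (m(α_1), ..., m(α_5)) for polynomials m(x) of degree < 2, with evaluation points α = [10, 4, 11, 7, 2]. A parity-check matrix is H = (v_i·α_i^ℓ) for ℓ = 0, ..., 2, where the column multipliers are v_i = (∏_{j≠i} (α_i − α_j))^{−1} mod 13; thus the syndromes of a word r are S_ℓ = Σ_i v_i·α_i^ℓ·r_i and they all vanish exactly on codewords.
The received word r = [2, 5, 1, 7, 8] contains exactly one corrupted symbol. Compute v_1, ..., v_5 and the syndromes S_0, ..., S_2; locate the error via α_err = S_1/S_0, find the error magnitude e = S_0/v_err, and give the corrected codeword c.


S = (7, 5, 11), error at position 1, error magnitude e = 6, c = [9, 5, 1, 7, 8].

Step 1: column multipliers v_i = (∏_{j≠i}(α_i − α_j))^{−1} mod 13.
  i = 1 (α = 10): (10−4)(10−11)(10−7)(10−2) = 6·(−1)·3·8 = −144 ≡ 12, so v_1 = 12^{−1} = 12 (mod 13).
  i = 2 (α = 4): (4−10)(4−11)(4−7)(4−2) = (−6)·(−7)·(−3)·2 = −252 ≡ 8, so v_2 = 8^{−1} = 5 (mod 13).
  i = 3 (α = 11): (11−10)(11−4)(11−7)(11−2) = 1·7·4·9 = 252 ≡ 5, so v_3 = 5^{−1} = 8 (mod 13).
  i = 4 (α = 7): (7−10)(7−4)(7−11)(7−2) = (−3)·3·(−4)·5 = 180 ≡ 11, so v_4 = 11^{−1} = 6 (mod 13).
  i = 5 (α = 2): (2−10)(2−4)(2−11)(2−7) = (−8)·(−2)·(−9)·(−5) = 720 ≡ 5, so v_5 = 5^{−1} = 8 (mod 13).
  v = [12, 5, 8, 6, 8].
Step 2: syndromes of r = [2, 5, 1, 7, 8] (all sums mod 13).
  S_0 = Σ v_i r_i = 12·2 + 5·5 + 8·1 + 6·7 + 8·8 = 163 ≡ 7.
  S_1 = Σ v_i α_i r_i = 12·10·2 + 5·4·5 + 8·11·1 + 6·7·7 + 8·2·8 = 850 ≡ 5.
  α_i^2 mod 13 = [9, 3, 4, 10, 4].
  S_2 = Σ v_i α_i^2 r_i = 12·9·2 + 5·3·5 + 8·4·1 + 6·10·7 + 8·4·8 = 999 ≡ 11.
  S = (7, 5, 11) ≠ 0, so r is not a codeword (an error is present).
Step 3: locate the error. For a single error e at position i, S_ℓ = v_i·e·α_i^ℓ, so α_err = S_1/S_0.
  S_0^{−1} = 7^{−1} = 2 (mod 13), so α_err = 5·2 = 10 ≡ 10 = α_1. Error position i = 1.
  Consistency check: S_2/S_1 = 11·8 = 88 ≡ 10 = α_err ✓ (single-error assumption holds).
Step 4: error magnitude e = S_0/v_1 = S_0·∏_{j≠1}(α_1 − α_j) = 7·12 = 84 ≡ 6 (mod 13).
Step 5: correct position 1: c_1 = r_1 − e = 2 − 6 ≡ 9 (mod 13). Hence c = [9, 5, 1, 7, 8].
  Check: interpolating c through the α_i gives m(x) = 11 + 5·x (degree < 2) with m(α_i) = c_i for every i, so c is indeed a codeword.
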